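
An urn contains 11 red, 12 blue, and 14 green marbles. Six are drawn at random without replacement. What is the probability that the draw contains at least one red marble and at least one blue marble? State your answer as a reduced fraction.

24941/30192

There are C(37,6) = 2324784 possible draws.
By inclusion-exclusion on the complements, draws missing all red or all blue: C(26,6) + C(25,6) − C(14,6) = 230230 + 177100 − 3003 = 404327.
So draws with at least one of each: 2324784 − 404327 = 1920457, probability 1920457/2324784 = 24941/30192.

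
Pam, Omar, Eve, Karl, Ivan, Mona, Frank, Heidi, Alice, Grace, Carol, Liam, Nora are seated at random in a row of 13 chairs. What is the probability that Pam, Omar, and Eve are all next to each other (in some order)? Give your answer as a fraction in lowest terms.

There are 13! = 6227020800 arrangements.
Treat the three as one block: 11! placements × 3! orders within the block = 39916800·6 = 239500800.
Probability = 239500800/6227020800 = 1/26.

1/26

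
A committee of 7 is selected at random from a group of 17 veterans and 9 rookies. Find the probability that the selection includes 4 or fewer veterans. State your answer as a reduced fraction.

117/253

There are C(26,7) = 657800 ways to choose the 7.
Favorable selections (4 or fewer veterans): C(17,0)·C(9,7) + C(17,1)·C(9,6) + C(17,2)·C(9,5) + C(17,3)·C(9,4) + C(17,4)·C(9,3) = 36 + 1428 + 17136 + 85680 + 199920 = 304200.
Probability = 304200/657800 = 117/253.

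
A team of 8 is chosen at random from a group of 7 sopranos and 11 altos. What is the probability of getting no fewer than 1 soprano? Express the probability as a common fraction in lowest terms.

1321/1326

There are C(18,8) = 43758 ways to choose the 8.
The complement is all 8 are altos: C(11,8) = 165.
Probability = 1 − 165/43758 = 43593/43758 = 1321/1326.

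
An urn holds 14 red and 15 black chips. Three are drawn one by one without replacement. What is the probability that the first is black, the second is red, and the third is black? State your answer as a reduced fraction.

Multiply the conditional probabilities at each draw: 15/29 · 14/28 · 14/27 = 2940/21924 = 35/261.

35/261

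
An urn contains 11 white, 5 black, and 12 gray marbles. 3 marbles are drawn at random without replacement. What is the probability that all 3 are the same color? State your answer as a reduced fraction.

395/3276

There are C(28,3) = 3276 ways to draw 3 marbles.
All same color: C(11,3) + C(5,3) + C(12,3) = 165 + 10 + 220 = 395.
Probability = 395/3276.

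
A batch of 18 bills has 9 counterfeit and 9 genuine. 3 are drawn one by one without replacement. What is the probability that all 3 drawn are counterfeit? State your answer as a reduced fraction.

7/68

Multiply the conditional probabilities at each draw: 9/18 · 8/17 · 7/16 = 504/4896 = 7/68.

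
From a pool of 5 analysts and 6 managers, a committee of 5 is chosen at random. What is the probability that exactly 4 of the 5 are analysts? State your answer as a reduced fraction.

Total number of selections: C(11,5) = 462.
Selections with exactly 4 analysts: choose 4 of the 5 analysts and 1 of the 6 managers, C(5,4)·C(6,1) = 5·6 = 30.
Probability = 30/462 = 5/77.

5/77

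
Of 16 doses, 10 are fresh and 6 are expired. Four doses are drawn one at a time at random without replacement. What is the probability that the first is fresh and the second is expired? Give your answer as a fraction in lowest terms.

Multiply the conditional probabilities at each draw: 10/16 · 6/15 = 60/240 = 1/4.

1/4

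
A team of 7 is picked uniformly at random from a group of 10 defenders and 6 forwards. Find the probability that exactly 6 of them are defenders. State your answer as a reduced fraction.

63/572

The sample space is all 7-subsets of the 16: C(16,7) = 11440.
Selections with exactly 6 defenders: choose 6 of the 10 defenders and 1 of the 6 forwards, C(10,6)·C(6,1) = 210·6 = 1260.
Probability = 1260/11440 = 63/572.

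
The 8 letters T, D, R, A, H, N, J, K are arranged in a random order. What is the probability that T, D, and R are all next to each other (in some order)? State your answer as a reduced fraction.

3/28

There are 8! = 40320 arrangements.
Treat the three as one block: 6! placements × 3! orders within the block = 720·6 = 4320.
Probability = 4320/40320 = 3/28.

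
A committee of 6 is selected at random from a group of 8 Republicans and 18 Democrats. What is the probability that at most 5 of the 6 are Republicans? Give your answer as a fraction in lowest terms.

16443/16445

There are C(26,6) = 230230 ways to choose the 6.
The complement is exactly 6 Republicans: C(8,6)·C(18,0) = 28.
Probability = 1 − 28/230230 = 230202/230230 = 16443/16445.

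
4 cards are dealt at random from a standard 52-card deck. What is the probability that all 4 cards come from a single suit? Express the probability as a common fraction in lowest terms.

44/4165

There are C(52,4) = 270725 possible 4-card hands.
Hands of one suit: 4 suits × C(13,4) = 4·715 = 2860.
Probability = 2860/270725 = 44/4165.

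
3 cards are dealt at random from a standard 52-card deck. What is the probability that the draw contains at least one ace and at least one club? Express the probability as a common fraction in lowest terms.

33/260

There are C(52,3) = 22100 possible draws.
By inclusion-exclusion on the complements, draws missing all aces or all clubs: C(48,3) + C(39,3) − C(36,3) = 17296 + 9139 − 7140 = 19295.
So draws with at least one of each: 22100 − 19295 = 2805, probability 2805/22100 = 33/260.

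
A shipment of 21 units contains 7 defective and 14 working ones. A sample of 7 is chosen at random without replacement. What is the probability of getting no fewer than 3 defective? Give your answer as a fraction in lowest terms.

There are C(21,7) = 116280 ways to choose the 7.
Count the complement (fewer than 3 defective): C(7,0)·C(14,7) + C(7,1)·C(14,6) + C(7,2)·C(14,5) = 3432 + 21021 + 42042 = 66495.
Probability = 1 − 66495/116280 = 49785/116280 = 3319/7752.

3319/7752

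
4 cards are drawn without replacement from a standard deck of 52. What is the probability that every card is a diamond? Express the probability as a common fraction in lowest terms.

There are C(52,4) = 270725 possible 4-card hands.
Hands that are all diamonds: C(13,4) = 715.
Probability = 715/270725 = 11/4165.

11/4165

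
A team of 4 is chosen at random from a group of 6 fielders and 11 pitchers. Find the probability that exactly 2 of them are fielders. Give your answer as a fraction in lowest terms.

165/476

The sample space is all 4-subsets of the 17: C(17,4) = 2380.
Selections with exactly 2 fielders: choose 2 of the 6 fielders and 2 of the 11 pitchers, C(6,2)·C(11,2) = 15·55 = 825.
Probability = 825/2380 = 165/476.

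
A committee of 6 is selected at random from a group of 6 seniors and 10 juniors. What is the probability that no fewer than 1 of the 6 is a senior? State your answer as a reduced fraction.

557/572

There are C(16,6) = 8008 ways to choose the 6.
Favorable selections (no fewer than 1 senior): C(6,1)·C(10,5) + C(6,2)·C(10,4) + C(6,3)·C(10,3) + C(6,4)·C(10,2) + C(6,5)·C(10,1) + C(6,6)·C(10,0) = 1512 + 3150 + 2400 + 675 + 60 + 1 = 7798.
Probability = 7798/8008 = 557/572.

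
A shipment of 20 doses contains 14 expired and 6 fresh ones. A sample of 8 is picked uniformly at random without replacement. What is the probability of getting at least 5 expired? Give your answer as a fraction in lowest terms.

Total selections: C(20,8) = 125970.
Favorable selections (at least 5 expired): C(14,5)·C(6,3) + C(14,6)·C(6,2) + C(14,7)·C(6,1) + C(14,8)·C(6,0) = 40040 + 45045 + 20592 + 3003 = 108680.
Probability = 108680/125970 = 44/51.

44/51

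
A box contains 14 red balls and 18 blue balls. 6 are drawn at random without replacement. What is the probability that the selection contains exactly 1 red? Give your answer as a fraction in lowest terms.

The sample space is all 6-subsets of the 32: C(32,6) = 906192.
Selections with exactly 1 red: choose 1 of the 14 red and 5 of the 18 blue, C(14,1)·C(18,5) = 14·8568 = 119952.
Probability = 119952/906192 = 119/899.

119/899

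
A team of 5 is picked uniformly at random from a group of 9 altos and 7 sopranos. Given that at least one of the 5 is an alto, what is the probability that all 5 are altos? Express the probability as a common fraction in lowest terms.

Work in counts. Selections with at least one alto: C(16,5) − C(7,5) = 4368 − 21 = 4347.
Of those, selections where all 5 are altos: C(9,5) = 126.
Conditional probability = 126/4347 = 2/69.

2/69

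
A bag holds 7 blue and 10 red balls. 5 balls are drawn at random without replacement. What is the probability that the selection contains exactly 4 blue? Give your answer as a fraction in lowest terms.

25/442

The sample space is all 5-subsets of the 17: C(17,5) = 6188.
Selections with exactly 4 blue: choose 4 of the 7 blue and 1 of the 10 red, C(7,4)·C(10,1) = 35·10 = 350.
Probability = 350/6188 = 25/442.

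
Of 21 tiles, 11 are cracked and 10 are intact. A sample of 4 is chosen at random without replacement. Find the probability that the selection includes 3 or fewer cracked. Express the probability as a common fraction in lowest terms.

377/399

Total selections: C(21,4) = 5985.
Favorable selections (3 or fewer cracked): C(11,0)·C(10,4) + C(11,1)·C(10,3) + C(11,2)·C(10,2) + C(11,3)·C(10,1) = 210 + 1320 + 2475 + 1650 = 5655.
Probability = 5655/5985 = 377/399.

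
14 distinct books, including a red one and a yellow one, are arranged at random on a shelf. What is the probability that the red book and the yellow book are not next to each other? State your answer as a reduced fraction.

6/7

There are 14! = 87178291200 arrangements.
Arrangements with the red book and the yellow book adjacent: 2·13! = 12454041600.
So not adjacent: 87178291200 − 12454041600 = 74724249600, probability 74724249600/87178291200 = 6/7.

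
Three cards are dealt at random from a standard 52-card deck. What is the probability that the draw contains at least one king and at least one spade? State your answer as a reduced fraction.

There are C(52,3) = 22100 possible draws.
By inclusion-exclusion on the complements, draws missing all kings or all spades: C(48,3) + C(39,3) − C(36,3) = 17296 + 9139 − 7140 = 19295.
So draws with at least one of each: 22100 − 19295 = 2805, probability 2805/22100 = 33/260.

33/260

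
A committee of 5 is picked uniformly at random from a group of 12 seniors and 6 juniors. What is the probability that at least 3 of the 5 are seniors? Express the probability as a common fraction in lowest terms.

There are C(18,5) = 8568 ways to choose the 5.
Favorable selections (at least 3 seniors): C(12,3)·C(6,2) + C(12,4)·C(6,1) + C(12,5)·C(6,0) = 3300 + 2970 + 792 = 7062.
Probability = 7062/8568 = 1177/1428.

1177/1428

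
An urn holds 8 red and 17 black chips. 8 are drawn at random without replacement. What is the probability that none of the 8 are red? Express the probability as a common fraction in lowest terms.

442/19665

There are C(25,8) = 1081575 possible selections.
Selections with no red (all black): C(17,8) = 24310.
Probability = 24310/1081575 = 442/19665.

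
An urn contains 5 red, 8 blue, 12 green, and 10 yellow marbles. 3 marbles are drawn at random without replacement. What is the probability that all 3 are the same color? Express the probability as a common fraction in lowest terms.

There are C(35,3) = 6545 ways to draw 3 marbles.
All same color: C(5,3) + C(8,3) + C(12,3) + C(10,3) = 10 + 56 + 220 + 120 = 406.
Probability = 406/6545 = 58/935.

58/935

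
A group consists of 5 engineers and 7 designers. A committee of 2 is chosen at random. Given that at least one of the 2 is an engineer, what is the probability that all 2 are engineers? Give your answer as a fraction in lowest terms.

Work in counts. Selections with at least one engineer: C(12,2) − C(7,2) = 66 − 21 = 45.
Of those, selections where all 2 are engineers: C(5,2) = 10.
Conditional probability = 10/45 = 2/9.

2/9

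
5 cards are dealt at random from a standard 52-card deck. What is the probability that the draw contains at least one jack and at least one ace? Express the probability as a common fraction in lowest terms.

There are C(52,5) = 2598960 possible draws.
By inclusion-exclusion on the complements, draws missing all jacks or all aces: C(48,5) + C(48,5) − C(44,5) = 1712304 + 1712304 − 1086008 = 2338600.
So draws with at least one of each: 2598960 − 2338600 = 260360, probability 260360/2598960 = 6509/64974.

6509/64974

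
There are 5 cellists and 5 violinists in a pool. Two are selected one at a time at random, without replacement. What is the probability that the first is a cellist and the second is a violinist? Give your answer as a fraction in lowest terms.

5/18

Multiply the conditional probabilities at each draw: 5/10 · 5/9 = 25/90 = 5/18.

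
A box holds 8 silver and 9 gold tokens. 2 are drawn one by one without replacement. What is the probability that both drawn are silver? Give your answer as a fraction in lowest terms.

Multiply the conditional probabilities at each draw: 8/17 · 7/16 = 56/272 = 7/34.

7/34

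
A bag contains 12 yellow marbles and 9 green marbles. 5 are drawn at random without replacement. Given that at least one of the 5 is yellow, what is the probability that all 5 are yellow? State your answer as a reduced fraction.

Work in counts. Selections with at least one yellow: C(21,5) − C(9,5) = 20349 − 126 = 20223.
Of those, selections where all 5 are yellow: C(12,5) = 792.
Conditional probability = 792/20223 = 88/2247.

88/2247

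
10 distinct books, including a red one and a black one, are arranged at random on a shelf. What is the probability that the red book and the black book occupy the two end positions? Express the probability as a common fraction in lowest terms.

1/45

There are 10! = 3628800 arrangements.
Place the red book and the black book at the ends in 2 ways, arrange the remaining 8 in 8! = 40320 ways: 2·40320 = 80640.
Probability = 80640/3628800 = 1/45.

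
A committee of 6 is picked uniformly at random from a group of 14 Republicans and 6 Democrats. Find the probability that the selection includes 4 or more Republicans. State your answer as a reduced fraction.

There are C(20,6) = 38760 ways to choose the 6.
Favorable selections (4 or more Republicans): C(14,4)·C(6,2) + C(14,5)·C(6,1) + C(14,6)·C(6,0) = 15015 + 12012 + 3003 = 30030.
Probability = 30030/38760 = 1001/1292.

1001/1292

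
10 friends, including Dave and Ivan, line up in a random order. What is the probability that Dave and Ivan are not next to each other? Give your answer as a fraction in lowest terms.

There are 10! = 3628800 arrangements.
Arrangements with Dave and Ivan adjacent: 2·9! = 725760.
So not adjacent: 3628800 − 725760 = 2903040, probability 2903040/3628800 = 4/5.

4/5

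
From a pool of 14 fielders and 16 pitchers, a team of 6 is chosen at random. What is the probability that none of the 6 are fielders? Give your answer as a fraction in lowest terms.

There are C(30,6) = 593775 possible selections.
Selections with no fielders (all pitchers): C(16,6) = 8008.
Probability = 8008/593775 = 88/6525.

88/6525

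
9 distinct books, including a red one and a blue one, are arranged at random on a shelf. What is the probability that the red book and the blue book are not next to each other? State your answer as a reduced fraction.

7/9

There are 9! = 362880 arrangements.
Arrangements with the red book and the blue book adjacent: 2·8! = 80640.
So not adjacent: 362880 − 80640 = 282240, probability 282240/362880 = 7/9.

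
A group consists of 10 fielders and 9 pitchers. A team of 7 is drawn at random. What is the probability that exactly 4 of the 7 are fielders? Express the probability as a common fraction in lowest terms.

The sample space is all 7-subsets of the 19: C(19,7) = 50388.
Selections with exactly 4 fielders: choose 4 of the 10 fielders and 3 of the 9 pitchers, C(10,4)·C(9,3) = 210·84 = 17640.
Probability = 17640/50388 = 1470/4199.

1470/4199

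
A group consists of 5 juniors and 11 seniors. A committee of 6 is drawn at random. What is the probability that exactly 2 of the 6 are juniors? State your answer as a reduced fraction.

Total number of selections: C(16,6) = 8008.
Selections with exactly 2 juniors: choose 2 of the 5 juniors and 4 of the 11 seniors, C(5,2)·C(11,4) = 10·330 = 3300.
Probability = 3300/8008 = 75/182.

75/182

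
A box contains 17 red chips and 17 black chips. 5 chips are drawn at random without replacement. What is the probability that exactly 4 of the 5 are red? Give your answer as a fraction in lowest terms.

595/4092

Total number of selections: C(34,5) = 278256.
Selections with exactly 4 red: choose 4 of the 17 red and 1 of the 17 black, C(17,4)·C(17,1) = 2380·17 = 40460.
Probability = 40460/278256 = 595/4092.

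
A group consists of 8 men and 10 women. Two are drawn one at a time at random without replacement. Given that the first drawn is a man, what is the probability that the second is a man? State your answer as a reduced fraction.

7/17

After removing one man, 17 remain: 7 men and 10 women.
So the probability the next is a man is 7/17.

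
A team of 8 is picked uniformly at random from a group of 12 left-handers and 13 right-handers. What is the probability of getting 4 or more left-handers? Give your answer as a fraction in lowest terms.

There are C(25,8) = 1081575 ways to choose the 8.
Count the complement (fewer than 4 left-handers): C(12,0)·C(13,8) + C(12,1)·C(13,7) + C(12,2)·C(13,6) + C(12,3)·C(13,5) = 1287 + 20592 + 113256 + 283140 = 418275.
Probability = 1 − 418275/1081575 = 663300/1081575 = 268/437.

268/437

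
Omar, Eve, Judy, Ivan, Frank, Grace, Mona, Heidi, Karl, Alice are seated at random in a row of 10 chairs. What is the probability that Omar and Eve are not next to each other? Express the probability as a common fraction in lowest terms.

There are 10! = 3628800 arrangements.
Arrangements with Omar and Eve adjacent: 2·9! = 725760.
So not adjacent: 3628800 − 725760 = 2903040, probability 2903040/3628800 = 4/5.

4/5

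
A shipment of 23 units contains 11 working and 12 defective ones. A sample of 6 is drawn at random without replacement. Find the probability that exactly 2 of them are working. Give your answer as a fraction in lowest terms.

The sample space is all 6-subsets of the 23: C(23,6) = 100947.
Selections with exactly 2 working: choose 2 of the 11 working and 4 of the 12 defective, C(11,2)·C(12,4) = 55·495 = 27225.
Probability = 27225/100947 = 825/3059.

825/3059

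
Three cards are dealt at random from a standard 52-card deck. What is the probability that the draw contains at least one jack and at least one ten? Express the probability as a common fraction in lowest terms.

There are C(52,3) = 22100 possible draws.
By inclusion-exclusion on the complements, draws missing all jacks or all tens: C(48,3) + C(48,3) − C(44,3) = 17296 + 17296 − 13244 = 21348.
So draws with at least one of each: 22100 − 21348 = 752, probability 752/22100 = 188/5525.

188/5525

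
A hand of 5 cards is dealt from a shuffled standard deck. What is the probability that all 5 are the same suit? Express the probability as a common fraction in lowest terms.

33/16660

There are C(52,5) = 2598960 possible 5-card hands.
Hands of one suit: 4 suits × C(13,5) = 4·1287 = 5148.
Probability = 5148/2598960 = 33/16660.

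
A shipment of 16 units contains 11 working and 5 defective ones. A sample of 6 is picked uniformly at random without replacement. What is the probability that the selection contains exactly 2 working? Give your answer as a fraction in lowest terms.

Total number of selections: C(16,6) = 8008.
Selections with exactly 2 working: choose 2 of the 11 working and 4 of the 5 defective, C(11,2)·C(5,4) = 55·5 = 275.
Probability = 275/8008 = 25/728.

25/728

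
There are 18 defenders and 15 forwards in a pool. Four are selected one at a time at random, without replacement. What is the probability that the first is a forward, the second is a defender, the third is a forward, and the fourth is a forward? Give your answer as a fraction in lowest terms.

273/5456

Multiply the conditional probabilities at each draw: 15/33 · 18/32 · 14/31 · 13/30 = 49140/982080 = 273/5456.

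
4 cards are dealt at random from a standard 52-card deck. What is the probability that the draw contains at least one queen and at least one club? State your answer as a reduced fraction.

52799/270725

There are C(52,4) = 270725 possible draws.
By inclusion-exclusion on the complements, draws missing all queens or all clubs: C(48,4) + C(39,4) − C(36,4) = 194580 + 82251 − 58905 = 217926.
So draws with at least one of each: 270725 − 217926 = 52799, probability 52799/270725.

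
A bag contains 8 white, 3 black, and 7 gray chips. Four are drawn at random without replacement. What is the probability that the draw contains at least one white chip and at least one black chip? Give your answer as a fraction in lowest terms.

76/153

There are C(18,4) = 3060 possible draws.
By inclusion-exclusion on the complements, draws missing all white or all black: C(10,4) + C(15,4) − C(7,4) = 210 + 1365 − 35 = 1540.
So draws with at least one of each: 3060 − 1540 = 1520, probability 1520/3060 = 76/153.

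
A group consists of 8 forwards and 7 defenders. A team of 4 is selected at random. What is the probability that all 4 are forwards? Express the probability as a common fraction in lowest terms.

There are C(15,4) = 1365 possible selections.
Selections with all forwards: C(8,4) = 70.
Probability = 70/1365 = 2/39.

2/39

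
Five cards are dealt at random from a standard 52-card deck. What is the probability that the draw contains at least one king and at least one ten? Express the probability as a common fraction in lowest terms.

6509/64974

There are C(52,5) = 2598960 possible draws.
By inclusion-exclusion on the complements, draws missing all kings or all tens: C(48,5) + C(48,5) − C(44,5) = 1712304 + 1712304 − 1086008 = 2338600.
So draws with at least one of each: 2598960 − 2338600 = 260360, probability 260360/2598960 = 6509/64974.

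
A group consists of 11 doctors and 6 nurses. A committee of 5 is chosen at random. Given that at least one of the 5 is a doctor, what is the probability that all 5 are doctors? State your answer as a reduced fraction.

Work in counts. Selections with at least one doctor: C(17,5) − C(6,5) = 6188 − 6 = 6182.
Of those, selections where all 5 are doctors: C(11,5) = 462.
Conditional probability = 462/6182 = 21/281.

21/281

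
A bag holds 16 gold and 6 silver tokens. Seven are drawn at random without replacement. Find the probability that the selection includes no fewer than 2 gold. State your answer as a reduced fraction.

10658/10659

There are C(22,7) = 170544 ways to choose the 7.
The complement is exactly 1 gold: C(16,1)·C(6,6) = 16.
Probability = 1 − 16/170544 = 170528/170544 = 10658/10659.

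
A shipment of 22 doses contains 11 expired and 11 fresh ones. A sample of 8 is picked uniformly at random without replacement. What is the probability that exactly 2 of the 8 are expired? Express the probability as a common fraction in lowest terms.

77/969

Total number of selections: C(22,8) = 319770.
Selections with exactly 2 expired: choose 2 of the 11 expired and 6 of the 11 fresh, C(11,2)·C(11,6) = 55·462 = 25410.
Probability = 25410/319770 = 77/969.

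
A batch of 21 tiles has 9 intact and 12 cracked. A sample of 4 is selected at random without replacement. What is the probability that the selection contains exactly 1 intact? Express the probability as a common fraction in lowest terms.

44/133

The sample space is all 4-subsets of the 21: C(21,4) = 5985.
Selections with exactly 1 intact: choose 1 of the 9 intact and 3 of the 12 cracked, C(9,1)·C(12,3) = 9·220 = 1980.
Probability = 1980/5985 = 44/133.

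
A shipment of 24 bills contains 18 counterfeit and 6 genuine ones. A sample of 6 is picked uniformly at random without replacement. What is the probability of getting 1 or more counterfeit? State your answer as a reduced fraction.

134595/134596

There are C(24,6) = 134596 ways to choose the 6.
The complement is all 6 are genuine: C(6,6) = 1.
Probability = 1 − 1/134596 = 134595/134596.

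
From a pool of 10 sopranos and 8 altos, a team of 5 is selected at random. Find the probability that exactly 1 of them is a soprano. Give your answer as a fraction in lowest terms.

25/306

The sample space is all 5-subsets of the 18: C(18,5) = 8568.
Selections with exactly 1 soprano: choose 1 of the 10 sopranos and 4 of the 8 altos, C(10,1)·C(8,4) = 10·70 = 700.
Probability = 700/8568 = 25/306.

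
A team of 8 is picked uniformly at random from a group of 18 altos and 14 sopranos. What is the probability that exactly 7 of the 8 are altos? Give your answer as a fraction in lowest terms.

952/22475

The sample space is all 8-subsets of the 32: C(32,8) = 10518300.
Selections with exactly 7 altos: choose 7 of the 18 altos and 1 of the 14 sopranos, C(18,7)·C(14,1) = 31824·14 = 445536.
Probability = 445536/10518300 = 952/22475.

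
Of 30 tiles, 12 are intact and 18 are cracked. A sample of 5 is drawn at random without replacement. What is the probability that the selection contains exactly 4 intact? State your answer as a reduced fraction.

Total number of selections: C(30,5) = 142506.
Selections with exactly 4 intact: choose 4 of the 12 intact and 1 of the 18 cracked, C(12,4)·C(18,1) = 495·18 = 8910.
Probability = 8910/142506 = 165/2639.

165/2639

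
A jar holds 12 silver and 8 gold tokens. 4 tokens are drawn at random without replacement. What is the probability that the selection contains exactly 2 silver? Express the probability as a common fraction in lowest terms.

616/1615

Total number of selections: C(20,4) = 4845.
Selections with exactly 2 silver: choose 2 of the 12 silver and 2 of the 8 gold, C(12,2)·C(8,2) = 66·28 = 1848.
Probability = 1848/4845 = 616/1615.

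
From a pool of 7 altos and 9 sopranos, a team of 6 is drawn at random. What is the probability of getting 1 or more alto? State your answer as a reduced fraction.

283/286

Total selections: C(16,6) = 8008.
The complement is all 6 are sopranos: C(9,6) = 84.
Probability = 1 − 84/8008 = 7924/8008 = 283/286.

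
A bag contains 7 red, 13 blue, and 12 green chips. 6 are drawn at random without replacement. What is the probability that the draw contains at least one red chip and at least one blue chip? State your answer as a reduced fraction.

25103/32364

There are C(32,6) = 906192 possible draws.
By inclusion-exclusion on the complements, draws missing all red or all blue: C(25,6) + C(19,6) − C(12,6) = 177100 + 27132 − 924 = 203308.
So draws with at least one of each: 906192 − 203308 = 702884, probability 702884/906192 = 25103/32364.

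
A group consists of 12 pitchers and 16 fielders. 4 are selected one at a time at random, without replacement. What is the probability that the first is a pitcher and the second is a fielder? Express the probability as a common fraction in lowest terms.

Multiply the conditional probabilities at each draw: 12/28 · 16/27 = 192/756 = 16/63.

16/63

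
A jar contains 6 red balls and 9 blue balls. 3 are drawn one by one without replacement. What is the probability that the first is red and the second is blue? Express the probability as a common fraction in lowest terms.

9/35

Multiply the conditional probabilities at each draw: 6/15 · 9/14 = 54/210 = 9/35.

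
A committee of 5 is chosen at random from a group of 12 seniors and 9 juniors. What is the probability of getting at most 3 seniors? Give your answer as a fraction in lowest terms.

1678/2261

There are C(21,5) = 20349 ways to choose the 5.
Count the complement (more than 3 seniors): C(12,4)·C(9,1) + C(12,5)·C(9,0) = 4455 + 792 = 5247.
Probability = 1 − 5247/20349 = 15102/20349 = 1678/2261.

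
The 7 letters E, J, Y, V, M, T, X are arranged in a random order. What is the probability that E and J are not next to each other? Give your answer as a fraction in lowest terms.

5/7

There are 7! = 5040 arrangements.
Arrangements with E and J adjacent: 2·6! = 1440.
So not adjacent: 5040 − 1440 = 3600, probability 3600/5040 = 5/7.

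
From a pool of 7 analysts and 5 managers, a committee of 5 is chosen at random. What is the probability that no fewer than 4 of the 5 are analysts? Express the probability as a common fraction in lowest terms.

There are C(12,5) = 792 ways to choose the 5.
Favorable selections (no fewer than 4 analysts): C(7,4)·C(5,1) + C(7,5)·C(5,0) = 175 + 21 = 196.
Probability = 196/792 = 49/198.

49/198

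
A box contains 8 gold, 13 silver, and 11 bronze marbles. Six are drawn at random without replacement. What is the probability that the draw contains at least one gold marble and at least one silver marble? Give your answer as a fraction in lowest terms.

53209/64728

There are C(32,6) = 906192 possible draws.
By inclusion-exclusion on the complements, draws missing all gold or all silver: C(24,6) + C(19,6) − C(11,6) = 134596 + 27132 − 462 = 161266.
So draws with at least one of each: 906192 − 161266 = 744926, probability 744926/906192 = 53209/64728.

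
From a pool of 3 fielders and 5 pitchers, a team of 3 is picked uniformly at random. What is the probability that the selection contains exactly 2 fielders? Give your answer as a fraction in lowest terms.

The sample space is all 3-subsets of the 8: C(8,3) = 56.
Selections with exactly 2 fielders: choose 2 of the 3 fielders and 1 of the 5 pitchers, C(3,2)·C(5,1) = 3·5 = 15.
Probability = 15/56.

15/56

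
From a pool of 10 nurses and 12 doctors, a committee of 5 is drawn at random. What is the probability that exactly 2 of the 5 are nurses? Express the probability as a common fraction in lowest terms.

50/133

The sample space is all 5-subsets of the 22: C(22,5) = 26334.
Selections with exactly 2 nurses: choose 2 of the 10 nurses and 3 of the 12 doctors, C(10,2)·C(12,3) = 45·220 = 9900.
Probability = 9900/26334 = 50/133.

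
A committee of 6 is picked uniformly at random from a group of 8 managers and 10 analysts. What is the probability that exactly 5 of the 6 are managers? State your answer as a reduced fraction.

The sample space is all 6-subsets of the 18: C(18,6) = 18564.
Selections with exactly 5 managers: choose 5 of the 8 managers and 1 of the 10 analysts, C(8,5)·C(10,1) = 56·10 = 560.
Probability = 560/18564 = 20/663.

20/663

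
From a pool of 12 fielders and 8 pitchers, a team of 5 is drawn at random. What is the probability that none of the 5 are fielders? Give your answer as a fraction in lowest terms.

There are C(20,5) = 15504 possible selections.
Selections with no fielders (all pitchers): C(8,5) = 56.
Probability = 56/15504 = 7/1938.

7/1938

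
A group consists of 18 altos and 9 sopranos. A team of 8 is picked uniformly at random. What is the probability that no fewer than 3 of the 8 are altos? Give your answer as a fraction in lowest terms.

245174/246675

Total selections: C(27,8) = 2220075.
Favorable selections (no fewer than 3 altos): C(18,3)·C(9,5) + C(18,4)·C(9,4) + C(18,5)·C(9,3) + C(18,6)·C(9,2) + C(18,7)·C(9,1) + C(18,8)·C(9,0) = 102816 + 385560 + 719712 + 668304 + 286416 + 43758 = 2206566.
Probability = 2206566/2220075 = 245174/246675.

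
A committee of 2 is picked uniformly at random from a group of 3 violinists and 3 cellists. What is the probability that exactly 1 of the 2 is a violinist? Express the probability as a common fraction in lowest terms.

3/5

The sample space is all 2-subsets of the 6: C(6,2) = 15.
Selections with exactly 1 violinist: choose 1 of the 3 violinists and 1 of the 3 cellists, C(3,1)·C(3,1) = 3·3 = 9.
Probability = 9/15 = 3/5.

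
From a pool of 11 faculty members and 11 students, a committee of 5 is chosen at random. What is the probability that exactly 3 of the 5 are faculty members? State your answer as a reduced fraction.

275/798

The sample space is all 5-subsets of the 22: C(22,5) = 26334.
Selections with exactly 3 faculty members: choose 3 of the 11 faculty members and 2 of the 11 students, C(11,3)·C(11,2) = 165·55 = 9075.
Probability = 9075/26334 = 275/798.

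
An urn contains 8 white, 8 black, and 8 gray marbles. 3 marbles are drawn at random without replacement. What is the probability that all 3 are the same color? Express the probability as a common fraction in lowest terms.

21/253

There are C(24,3) = 2024 ways to draw 3 marbles.
All same color: C(8,3) + C(8,3) + C(8,3) = 56 + 56 + 56 = 168.
Probability = 168/2024 = 21/253.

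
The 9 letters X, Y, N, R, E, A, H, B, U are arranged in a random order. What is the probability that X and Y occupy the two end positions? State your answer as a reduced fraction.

There are 9! = 362880 arrangements.
Place X and Y at the ends in 2 ways, arrange the remaining 7 in 7! = 5040 ways: 2·5040 = 10080.
Probability = 10080/362880 = 1/36.

1/36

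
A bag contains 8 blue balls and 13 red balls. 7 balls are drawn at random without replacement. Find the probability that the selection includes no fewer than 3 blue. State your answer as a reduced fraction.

Total selections: C(21,7) = 116280.
Count the complement (fewer than 3 blue): C(8,0)·C(13,7) + C(8,1)·C(13,6) + C(8,2)·C(13,5) = 1716 + 13728 + 36036 = 51480.
Probability = 1 − 51480/116280 = 64800/116280 = 180/323.

180/323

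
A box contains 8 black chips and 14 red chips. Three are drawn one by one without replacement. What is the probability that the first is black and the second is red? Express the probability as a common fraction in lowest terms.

8/33

Multiply the conditional probabilities at each draw: 8/22 · 14/21 = 112/462 = 8/33.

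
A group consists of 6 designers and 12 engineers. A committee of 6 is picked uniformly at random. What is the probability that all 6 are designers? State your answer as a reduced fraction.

There are C(18,6) = 18564 possible selections.
Selections with all designers: C(6,6) = 1.
Probability = 1/18564.

1/18564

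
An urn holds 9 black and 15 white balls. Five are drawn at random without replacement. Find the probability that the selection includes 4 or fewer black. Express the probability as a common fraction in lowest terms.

1009/1012

There are C(24,5) = 42504 ways to choose the 5.
The complement is exactly 5 black: C(9,5)·C(15,0) = 126.
Probability = 1 − 126/42504 = 42378/42504 = 1009/1012.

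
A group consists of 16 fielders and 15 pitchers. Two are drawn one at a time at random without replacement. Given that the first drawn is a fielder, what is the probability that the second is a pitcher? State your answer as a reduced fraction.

After removing one fielder, 30 remain: 15 fielders and 15 pitchers.
So the probability the next is a pitcher is 15/30 = 1/2.

1/2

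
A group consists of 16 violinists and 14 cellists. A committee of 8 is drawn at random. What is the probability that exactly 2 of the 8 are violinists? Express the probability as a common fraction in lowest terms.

There are C(30,8) = 5852925 ways to choose 8 from 30.
Selections with exactly 2 violinists: choose 2 of the 16 violinists and 6 of the 14 cellists, C(16,2)·C(14,6) = 120·3003 = 360360.
Probability = 360360/5852925 = 616/10005.

616/10005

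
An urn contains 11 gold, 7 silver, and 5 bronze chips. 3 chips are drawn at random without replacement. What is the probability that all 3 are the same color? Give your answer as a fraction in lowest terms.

There are C(23,3) = 1771 ways to draw 3 chips.
All same color: C(11,3) + C(7,3) + C(5,3) = 165 + 35 + 10 = 210.
Probability = 210/1771 = 30/253.

30/253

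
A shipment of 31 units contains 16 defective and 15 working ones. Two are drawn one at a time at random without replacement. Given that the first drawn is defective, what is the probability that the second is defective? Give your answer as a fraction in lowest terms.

1/2

After removing one defective, 30 remain: 15 defective and 15 working.
So the probability the next is defective is 15/30 = 1/2.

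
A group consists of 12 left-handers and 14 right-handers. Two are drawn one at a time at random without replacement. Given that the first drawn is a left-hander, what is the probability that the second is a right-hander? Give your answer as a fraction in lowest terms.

14/25

After removing one left-hander, 25 remain: 11 left-handers and 14 right-handers.
So the probability the next is a right-hander is 14/25.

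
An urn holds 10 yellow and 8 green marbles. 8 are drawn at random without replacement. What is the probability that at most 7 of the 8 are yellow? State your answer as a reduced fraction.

Total selections: C(18,8) = 43758.
The complement is exactly 8 yellow: C(10,8)·C(8,0) = 45.
Probability = 1 − 45/43758 = 43713/43758 = 4857/4862.

4857/4862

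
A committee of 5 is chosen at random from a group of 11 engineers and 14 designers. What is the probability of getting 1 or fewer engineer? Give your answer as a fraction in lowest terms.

169/690

There are C(25,5) = 53130 ways to choose the 5.
Favorable selections (1 or fewer engineer): C(11,0)·C(14,5) + C(11,1)·C(14,4) = 2002 + 11011 = 13013.
Probability = 13013/53130 = 169/690.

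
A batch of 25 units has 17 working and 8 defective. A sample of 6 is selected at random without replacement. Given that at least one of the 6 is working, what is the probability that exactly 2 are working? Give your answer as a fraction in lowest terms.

5/93

Work in counts. Selections with at least one working: C(25,6) − C(8,6) = 177100 − 28 = 177072.
Of those, selections where exactly 2 are working: C(17,2)·C(8,4) = 136·70 = 9520.
Conditional probability = 9520/177072 = 5/93.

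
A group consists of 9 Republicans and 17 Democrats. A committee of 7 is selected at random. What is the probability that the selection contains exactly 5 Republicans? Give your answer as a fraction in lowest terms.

The sample space is all 7-subsets of the 26: C(26,7) = 657800.
Selections with exactly 5 Republicans: choose 5 of the 9 Republicans and 2 of the 17 Democrats, C(9,5)·C(17,2) = 126·136 = 17136.
Probability = 17136/657800 = 2142/82225.

2142/82225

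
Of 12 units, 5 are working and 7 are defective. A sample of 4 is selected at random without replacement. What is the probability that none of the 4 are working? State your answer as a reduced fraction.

7/99

There are C(12,4) = 495 possible selections.
Selections with no working (all defective): C(7,4) = 35.
Probability = 35/495 = 7/99.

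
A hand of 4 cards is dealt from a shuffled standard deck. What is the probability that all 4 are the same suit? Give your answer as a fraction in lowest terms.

There are C(52,4) = 270725 possible 4-card hands.
Hands of one suit: 4 suits × C(13,4) = 4·715 = 2860.
Probability = 2860/270725 = 44/4165.

44/4165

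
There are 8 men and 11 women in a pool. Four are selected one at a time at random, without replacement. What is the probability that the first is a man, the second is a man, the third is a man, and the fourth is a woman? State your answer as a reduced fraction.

Multiply the conditional probabilities at each draw: 8/19 · 7/18 · 6/17 · 11/16 = 3696/93024 = 77/1938.

77/1938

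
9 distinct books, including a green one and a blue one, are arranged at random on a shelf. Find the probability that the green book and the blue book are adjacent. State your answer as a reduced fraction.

2/9

There are 9! = 362880 arrangements.
Treat the green book and the blue book as a block: 8! arrangements of the blocks × 2 orders within the block = 2·40320 = 80640.
Probability = 80640/362880 = 2/9.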